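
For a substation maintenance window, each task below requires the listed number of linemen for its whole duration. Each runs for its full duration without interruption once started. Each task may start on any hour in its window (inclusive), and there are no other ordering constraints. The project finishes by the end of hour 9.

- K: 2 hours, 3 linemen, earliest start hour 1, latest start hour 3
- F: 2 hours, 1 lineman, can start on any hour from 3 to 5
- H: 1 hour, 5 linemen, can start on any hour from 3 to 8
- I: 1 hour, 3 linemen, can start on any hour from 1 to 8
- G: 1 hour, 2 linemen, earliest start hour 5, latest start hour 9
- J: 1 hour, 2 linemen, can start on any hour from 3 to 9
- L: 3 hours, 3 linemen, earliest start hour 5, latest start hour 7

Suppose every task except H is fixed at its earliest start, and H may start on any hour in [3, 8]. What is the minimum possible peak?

6

H@3: h1:6  h2:3  h3:8  h4:1  h5:5  h6:3  h7:3  h8:0  h9:0 → peak 8
H@4: h1:6  h2:3  h3:3  h4:6  h5:5  h6:3  h7:3  h8:0  h9:0 → peak 6
H@5: h1:6  h2:3  h3:3  h4:1  h5:10  h6:3  h7:3  h8:0  h9:0 → peak 10
H@6: h1:6  h2:3  h3:3  h4:1  h5:5  h6:8  h7:3  h8:0  h9:0 → peak 8
H@7: h1:6  h2:3  h3:3  h4:1  h5:5  h6:3  h7:8  h8:0  h9:0 → peak 8
H@8: h1:6  h2:3  h3:3  h4:1  h5:5  h6:3  h7:3  h8:5  h9:0 → peak 6
Best is H@4, peak 6.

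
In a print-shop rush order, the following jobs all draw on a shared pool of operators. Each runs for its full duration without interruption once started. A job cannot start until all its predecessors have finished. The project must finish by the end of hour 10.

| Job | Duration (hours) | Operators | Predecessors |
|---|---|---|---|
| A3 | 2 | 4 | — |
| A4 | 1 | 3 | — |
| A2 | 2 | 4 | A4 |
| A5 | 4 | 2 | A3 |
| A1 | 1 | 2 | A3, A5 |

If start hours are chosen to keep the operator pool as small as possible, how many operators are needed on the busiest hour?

Early-start (A3@1, A4@1, A2@2, A5@3, A1@7) gives peak 8: h1:7  h2:8  h3:6  h4:2  h5:2  h6:2  h7:2  h8:0  h9:0  h10:0.
Shift A4→3, A2→4, A5→6, A1→10.
Schedule A3@1, A4@3, A2@4, A5@6, A1@10: h1:4  h2:4  h3:3  h4:4  h5:4  h6:2  h7:2  h8:2  h9:2  h10:2 — peak 4.

4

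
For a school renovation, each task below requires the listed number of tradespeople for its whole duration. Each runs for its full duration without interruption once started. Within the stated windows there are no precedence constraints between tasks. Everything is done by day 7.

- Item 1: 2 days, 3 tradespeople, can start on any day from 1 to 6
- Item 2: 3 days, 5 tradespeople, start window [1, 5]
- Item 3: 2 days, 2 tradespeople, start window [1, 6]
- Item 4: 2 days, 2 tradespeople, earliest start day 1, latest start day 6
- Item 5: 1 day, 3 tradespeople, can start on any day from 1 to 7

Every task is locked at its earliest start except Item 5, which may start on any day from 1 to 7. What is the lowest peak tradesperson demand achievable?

12

Item 5@1: d1:15  d2:12  d3:5  d4:0  d5:0  d6:0  d7:0 → peak 15
Item 5@2: d1:12  d2:15  d3:5  d4:0  d5:0  d6:0  d7:0 → peak 15
Item 5@3: d1:12  d2:12  d3:8  d4:0  d5:0  d6:0  d7:0 → peak 12
Item 5@4: d1:12  d2:12  d3:5  d4:3  d5:0  d6:0  d7:0 → peak 12
Item 5@5: d1:12  d2:12  d3:5  d4:0  d5:3  d6:0  d7:0 → peak 12
Item 5@6: d1:12  d2:12  d3:5  d4:0  d5:0  d6:3  d7:0 → peak 12
Item 5@7: d1:12  d2:12  d3:5  d4:0  d5:0  d6:0  d7:3 → peak 12
Best is Item 5@3, peak 12.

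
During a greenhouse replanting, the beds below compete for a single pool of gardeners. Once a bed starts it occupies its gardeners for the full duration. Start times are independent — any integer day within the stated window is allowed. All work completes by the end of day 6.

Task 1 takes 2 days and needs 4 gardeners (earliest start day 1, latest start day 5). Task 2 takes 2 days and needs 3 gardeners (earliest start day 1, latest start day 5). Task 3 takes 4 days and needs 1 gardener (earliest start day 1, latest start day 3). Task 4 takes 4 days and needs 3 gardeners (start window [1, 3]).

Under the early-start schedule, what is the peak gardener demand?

11

Early-start schedule: Task 1@1, Task 2@1, Task 3@1, Task 4@1.
Load per day: day 1: 11, day 2: 11, day 3: 4, day 4: 4, day 5: 0, day 6: 0.
Peak is 11.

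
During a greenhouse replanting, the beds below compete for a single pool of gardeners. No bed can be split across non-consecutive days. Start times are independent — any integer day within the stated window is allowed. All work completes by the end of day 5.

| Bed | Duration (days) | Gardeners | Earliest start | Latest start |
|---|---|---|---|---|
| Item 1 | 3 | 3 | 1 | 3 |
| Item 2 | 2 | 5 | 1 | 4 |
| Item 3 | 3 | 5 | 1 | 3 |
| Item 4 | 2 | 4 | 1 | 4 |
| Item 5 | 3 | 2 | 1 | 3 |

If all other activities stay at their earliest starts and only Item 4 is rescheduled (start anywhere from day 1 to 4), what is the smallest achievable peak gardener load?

15

Item 4@1: d1:19  d2:19  d3:10  d4:0  d5:0 → peak 19
Item 4@2: d1:15  d2:19  d3:14  d4:0  d5:0 → peak 19
Item 4@3: d1:15  d2:15  d3:14  d4:4  d5:0 → peak 15
Item 4@4: d1:15  d2:15  d3:10  d4:4  d5:4 → peak 15
Best is Item 4@3, peak 15.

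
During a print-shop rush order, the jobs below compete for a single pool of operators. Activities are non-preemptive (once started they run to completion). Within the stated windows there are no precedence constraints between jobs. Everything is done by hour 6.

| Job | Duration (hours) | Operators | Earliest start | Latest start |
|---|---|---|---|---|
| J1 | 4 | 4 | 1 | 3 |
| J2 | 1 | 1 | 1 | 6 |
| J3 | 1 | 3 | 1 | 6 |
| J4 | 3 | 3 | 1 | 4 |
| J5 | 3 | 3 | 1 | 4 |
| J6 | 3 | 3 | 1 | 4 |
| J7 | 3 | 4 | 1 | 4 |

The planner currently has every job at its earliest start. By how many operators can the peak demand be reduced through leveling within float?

10

Early-start peak: h1:21  h2:17  h3:17  h4:4  h5:0  h6:0 ⇒ 21.
Leveled (J1@1, J2@1, J3@5, J4@1, J5@1, J6@4, J7@4): h1:11  h2:10  h3:10  h4:11  h5:10  h6:7 ⇒ 11.
Reduction 21 − 11 = 10.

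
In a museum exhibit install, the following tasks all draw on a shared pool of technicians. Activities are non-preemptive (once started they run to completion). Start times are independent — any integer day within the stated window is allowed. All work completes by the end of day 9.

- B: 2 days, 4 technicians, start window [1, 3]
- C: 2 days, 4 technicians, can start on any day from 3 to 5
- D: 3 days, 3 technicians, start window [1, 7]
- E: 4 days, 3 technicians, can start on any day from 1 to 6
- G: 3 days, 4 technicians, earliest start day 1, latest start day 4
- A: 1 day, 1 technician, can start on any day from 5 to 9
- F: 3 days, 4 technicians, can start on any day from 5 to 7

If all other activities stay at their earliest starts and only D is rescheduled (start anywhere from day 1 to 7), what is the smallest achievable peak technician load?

11

D@1: d1:14  d2:14  d3:14  d4:7  d5:5  d6:4  d7:4  d8:0  d9:0 → peak 14
D@2: d1:11  d2:14  d3:14  d4:10  d5:5  d6:4  d7:4  d8:0  d9:0 → peak 14
D@3: d1:11  d2:11  d3:14  d4:10  d5:8  d6:4  d7:4  d8:0  d9:0 → peak 14
D@4: d1:11  d2:11  d3:11  d4:10  d5:8  d6:7  d7:4  d8:0  d9:0 → peak 11
D@5: d1:11  d2:11  d3:11  d4:7  d5:8  d6:7  d7:7  d8:0  d9:0 → peak 11
D@6: d1:11  d2:11  d3:11  d4:7  d5:5  d6:7  d7:7  d8:3  d9:0 → peak 11
D@7: d1:11  d2:11  d3:11  d4:7  d5:5  d6:4  d7:7  d8:3  d9:3 → peak 11
Best is D@4, peak 11.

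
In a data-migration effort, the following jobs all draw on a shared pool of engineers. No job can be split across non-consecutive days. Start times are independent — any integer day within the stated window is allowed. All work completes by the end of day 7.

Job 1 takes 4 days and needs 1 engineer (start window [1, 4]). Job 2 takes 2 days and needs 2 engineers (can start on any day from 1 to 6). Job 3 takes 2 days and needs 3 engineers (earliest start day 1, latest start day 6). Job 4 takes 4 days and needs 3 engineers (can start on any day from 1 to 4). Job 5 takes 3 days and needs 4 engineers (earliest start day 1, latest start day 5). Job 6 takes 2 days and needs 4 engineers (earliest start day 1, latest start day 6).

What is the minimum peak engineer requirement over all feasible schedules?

7

Early-start (Job 1@1, Job 2@1, Job 3@1, Job 4@1, Job 5@1, Job 6@1) gives peak 17: d1:17  d2:17  d3:8  d4:4  d5:0  d6:0  d7:0.
Shift Job 3→3, Job 4→3, Job 5→5.
Schedule Job 1@1, Job 2@1, Job 3@3, Job 4@3, Job 5@5, Job 6@1: d1:7  d2:7  d3:7  d4:7  d5:7  d6:7  d7:4 — peak 7.
Total engineer-days = 46 over 7 days ⇒ peak ≥ ⌈46/7⌉ = 7, so 7 is optimal.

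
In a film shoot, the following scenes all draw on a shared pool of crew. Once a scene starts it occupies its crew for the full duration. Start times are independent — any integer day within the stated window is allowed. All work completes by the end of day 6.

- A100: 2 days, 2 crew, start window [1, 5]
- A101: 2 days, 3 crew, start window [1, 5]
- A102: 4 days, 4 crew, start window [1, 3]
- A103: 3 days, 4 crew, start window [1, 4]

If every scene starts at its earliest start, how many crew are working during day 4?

At early start, day 4 has: A102.
Demand: 4 = 4.

4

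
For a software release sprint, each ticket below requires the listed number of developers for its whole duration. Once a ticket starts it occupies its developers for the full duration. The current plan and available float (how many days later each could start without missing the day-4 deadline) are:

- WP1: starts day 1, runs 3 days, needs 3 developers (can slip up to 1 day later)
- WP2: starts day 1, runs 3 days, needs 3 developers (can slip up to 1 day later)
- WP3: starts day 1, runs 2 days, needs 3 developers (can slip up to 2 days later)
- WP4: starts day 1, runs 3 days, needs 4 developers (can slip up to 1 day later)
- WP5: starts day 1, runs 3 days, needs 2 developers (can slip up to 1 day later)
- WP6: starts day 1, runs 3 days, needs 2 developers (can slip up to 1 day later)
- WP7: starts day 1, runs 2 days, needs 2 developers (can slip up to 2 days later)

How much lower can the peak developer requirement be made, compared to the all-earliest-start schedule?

Early-start peak: d1:19  d2:19  d3:14  d4:0 ⇒ 19.
Leveled (WP1@1, WP2@1, WP3@1, WP4@1, WP5@1, WP6@1, WP7@3): d1:17  d2:17  d3:16  d4:2 ⇒ 17.
Reduction 19 − 17 = 2.

2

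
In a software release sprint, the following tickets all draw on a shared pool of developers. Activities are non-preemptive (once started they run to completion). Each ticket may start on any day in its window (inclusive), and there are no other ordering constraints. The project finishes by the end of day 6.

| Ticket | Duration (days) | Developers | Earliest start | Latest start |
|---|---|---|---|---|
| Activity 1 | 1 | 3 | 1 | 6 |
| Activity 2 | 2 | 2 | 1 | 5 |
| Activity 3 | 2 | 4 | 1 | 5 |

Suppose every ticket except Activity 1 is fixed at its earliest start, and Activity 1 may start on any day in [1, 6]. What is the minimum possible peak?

Activity 1@1: d1:9  d2:6  d3:0  d4:0  d5:0  d6:0 → peak 9
Activity 1@2: d1:6  d2:9  d3:0  d4:0  d5:0  d6:0 → peak 9
Activity 1@3: d1:6  d2:6  d3:3  d4:0  d5:0  d6:0 → peak 6
Activity 1@4: d1:6  d2:6  d3:0  d4:3  d5:0  d6:0 → peak 6
Activity 1@5: d1:6  d2:6  d3:0  d4:0  d5:3  d6:0 → peak 6
Activity 1@6: d1:6  d2:6  d3:0  d4:0  d5:0  d6:3 → peak 6
Best is Activity 1@3, peak 6.

6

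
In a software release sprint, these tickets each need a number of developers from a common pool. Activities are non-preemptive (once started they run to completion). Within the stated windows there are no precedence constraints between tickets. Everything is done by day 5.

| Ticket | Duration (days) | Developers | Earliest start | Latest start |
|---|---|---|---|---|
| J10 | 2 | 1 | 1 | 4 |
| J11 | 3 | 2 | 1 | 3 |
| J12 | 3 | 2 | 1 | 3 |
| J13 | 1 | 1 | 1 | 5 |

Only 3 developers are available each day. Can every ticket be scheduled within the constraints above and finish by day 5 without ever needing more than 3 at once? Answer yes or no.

The minimum achievable peak is 4; 3 < 4, so no feasible schedule stays within the cap.

no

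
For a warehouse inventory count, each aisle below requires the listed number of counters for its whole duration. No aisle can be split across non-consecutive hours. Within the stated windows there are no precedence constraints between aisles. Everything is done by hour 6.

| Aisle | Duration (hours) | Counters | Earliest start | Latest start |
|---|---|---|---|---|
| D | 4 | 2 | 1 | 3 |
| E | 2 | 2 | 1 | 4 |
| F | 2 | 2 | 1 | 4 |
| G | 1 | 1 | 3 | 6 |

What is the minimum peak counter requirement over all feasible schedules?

4

Early-start (D@1, E@1, F@1, G@3) gives peak 6: h1:6  h2:6  h3:3  h4:2  h5:0  h6:0.
Shift F→3, G→5.
Schedule D@1, E@1, F@3, G@5: h1:4  h2:4  h3:4  h4:4  h5:1  h6:0 — peak 4.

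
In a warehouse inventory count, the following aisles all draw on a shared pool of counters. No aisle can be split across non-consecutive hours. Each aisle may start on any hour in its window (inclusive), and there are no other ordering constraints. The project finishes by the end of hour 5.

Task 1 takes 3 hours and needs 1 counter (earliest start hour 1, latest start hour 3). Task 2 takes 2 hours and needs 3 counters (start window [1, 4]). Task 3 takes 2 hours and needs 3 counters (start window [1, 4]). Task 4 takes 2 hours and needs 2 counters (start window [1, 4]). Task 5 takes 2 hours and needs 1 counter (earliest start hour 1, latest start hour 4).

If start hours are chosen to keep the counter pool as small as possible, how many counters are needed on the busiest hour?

5

Early-start (Task 1@1, Task 2@1, Task 3@1, Task 4@1, Task 5@1) gives peak 10: h1:10  h2:10  h3:1  h4:0  h5:0.
Shift Task 3→3, Task 4→4.
Schedule Task 1@1, Task 2@1, Task 3@3, Task 4@4, Task 5@1: h1:5  h2:5  h3:4  h4:5  h5:2 — peak 5.
Total counter-hours = 21 over 5 hours ⇒ peak ≥ ⌈21/5⌉ = 5, so 5 is optimal.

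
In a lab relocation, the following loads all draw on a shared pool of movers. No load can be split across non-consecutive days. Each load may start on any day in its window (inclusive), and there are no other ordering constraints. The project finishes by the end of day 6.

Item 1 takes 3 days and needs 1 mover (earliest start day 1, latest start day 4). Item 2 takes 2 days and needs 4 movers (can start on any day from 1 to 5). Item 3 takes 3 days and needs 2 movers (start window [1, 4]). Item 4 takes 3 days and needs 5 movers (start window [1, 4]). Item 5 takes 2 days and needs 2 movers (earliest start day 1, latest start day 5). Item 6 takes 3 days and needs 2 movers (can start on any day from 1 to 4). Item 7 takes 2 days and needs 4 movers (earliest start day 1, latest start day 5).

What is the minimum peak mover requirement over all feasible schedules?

Early-start (Item 1@1, Item 2@1, Item 3@1, Item 4@1, Item 5@1, Item 6@1, Item 7@1) gives peak 20: d1:20  d2:20  d3:10  d4:0  d5:0  d6:0.
Shift Item 4→4, Item 5→3, Item 7→5.
Schedule Item 1@1, Item 2@1, Item 3@1, Item 4@4, Item 5@3, Item 6@1, Item 7@5: d1:9  d2:9  d3:7  d4:7  d5:9  d6:9 — peak 9.
Total mover-days = 50 over 6 days ⇒ peak ≥ ⌈50/6⌉ = 9, so 9 is optimal.

9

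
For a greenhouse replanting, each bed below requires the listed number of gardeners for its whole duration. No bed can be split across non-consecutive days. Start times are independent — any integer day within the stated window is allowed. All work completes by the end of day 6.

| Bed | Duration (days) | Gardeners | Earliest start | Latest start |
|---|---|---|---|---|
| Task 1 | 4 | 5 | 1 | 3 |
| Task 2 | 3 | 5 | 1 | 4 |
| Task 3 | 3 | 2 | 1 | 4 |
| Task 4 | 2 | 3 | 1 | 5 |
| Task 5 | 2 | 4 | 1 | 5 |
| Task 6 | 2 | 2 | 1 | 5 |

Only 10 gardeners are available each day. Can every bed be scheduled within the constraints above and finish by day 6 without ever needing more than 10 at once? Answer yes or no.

The minimum achievable peak is 11; 10 < 11, so no feasible schedule stays within the cap.

no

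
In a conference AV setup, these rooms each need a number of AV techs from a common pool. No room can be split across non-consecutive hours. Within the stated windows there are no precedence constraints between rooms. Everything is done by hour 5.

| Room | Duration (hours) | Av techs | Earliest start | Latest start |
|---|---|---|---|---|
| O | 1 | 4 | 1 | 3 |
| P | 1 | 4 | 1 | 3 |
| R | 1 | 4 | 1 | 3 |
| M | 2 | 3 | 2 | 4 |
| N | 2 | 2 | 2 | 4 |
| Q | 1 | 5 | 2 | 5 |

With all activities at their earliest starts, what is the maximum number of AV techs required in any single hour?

12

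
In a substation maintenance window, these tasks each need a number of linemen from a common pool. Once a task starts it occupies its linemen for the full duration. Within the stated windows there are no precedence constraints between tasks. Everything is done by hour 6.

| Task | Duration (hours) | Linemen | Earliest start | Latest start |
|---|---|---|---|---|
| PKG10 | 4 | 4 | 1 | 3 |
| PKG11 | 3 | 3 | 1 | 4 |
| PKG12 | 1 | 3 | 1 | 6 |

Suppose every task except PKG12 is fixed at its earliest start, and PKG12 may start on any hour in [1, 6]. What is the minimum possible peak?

PKG12@1: h1:10  h2:7  h3:7  h4:4  h5:0  h6:0 → peak 10
PKG12@2: h1:7  h2:10  h3:7  h4:4  h5:0  h6:0 → peak 10
PKG12@3: h1:7  h2:7  h3:10  h4:4  h5:0  h6:0 → peak 10
PKG12@4: h1:7  h2:7  h3:7  h4:7  h5:0  h6:0 → peak 7
PKG12@5: h1:7  h2:7  h3:7  h4:4  h5:3  h6:0 → peak 7
PKG12@6: h1:7  h2:7  h3:7  h4:4  h5:0  h6:3 → peak 7
Best is PKG12@4, peak 7.

7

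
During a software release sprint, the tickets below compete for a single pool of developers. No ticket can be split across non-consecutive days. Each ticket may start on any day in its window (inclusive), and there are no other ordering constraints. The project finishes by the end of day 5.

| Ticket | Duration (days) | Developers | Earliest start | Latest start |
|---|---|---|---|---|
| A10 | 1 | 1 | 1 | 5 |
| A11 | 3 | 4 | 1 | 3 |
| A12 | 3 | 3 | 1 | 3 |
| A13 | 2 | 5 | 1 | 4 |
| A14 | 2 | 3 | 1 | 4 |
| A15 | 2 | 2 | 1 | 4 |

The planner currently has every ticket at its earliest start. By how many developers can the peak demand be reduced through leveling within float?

Early-start peak: d1:18  d2:17  d3:7  d4:0  d5:0 ⇒ 18.
Leveled (A10@1, A11@1, A12@1, A13@4, A14@4, A15@2): d1:8  d2:9  d3:9  d4:8  d5:8 ⇒ 9.
Reduction 18 − 9 = 9.

9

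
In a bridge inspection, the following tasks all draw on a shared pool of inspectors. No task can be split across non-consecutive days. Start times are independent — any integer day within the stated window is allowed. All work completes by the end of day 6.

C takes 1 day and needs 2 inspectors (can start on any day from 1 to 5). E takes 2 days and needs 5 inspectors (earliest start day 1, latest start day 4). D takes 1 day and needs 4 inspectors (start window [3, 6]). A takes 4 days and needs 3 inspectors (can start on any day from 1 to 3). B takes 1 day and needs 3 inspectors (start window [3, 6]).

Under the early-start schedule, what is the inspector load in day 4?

At early start, day 4 has: A.
Demand: 3 = 3.

3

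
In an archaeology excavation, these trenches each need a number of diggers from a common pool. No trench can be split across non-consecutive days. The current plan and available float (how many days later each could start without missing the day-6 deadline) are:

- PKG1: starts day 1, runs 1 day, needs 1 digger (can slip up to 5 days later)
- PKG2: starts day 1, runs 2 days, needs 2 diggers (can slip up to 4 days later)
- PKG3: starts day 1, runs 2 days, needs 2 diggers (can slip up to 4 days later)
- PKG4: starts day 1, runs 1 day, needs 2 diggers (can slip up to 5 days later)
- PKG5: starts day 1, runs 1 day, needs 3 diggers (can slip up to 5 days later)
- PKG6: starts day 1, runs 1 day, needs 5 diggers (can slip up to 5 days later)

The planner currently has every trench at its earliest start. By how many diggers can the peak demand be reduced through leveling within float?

10

Early-start peak: d1:15  d2:4  d3:0  d4:0  d5:0  d6:0 ⇒ 15.
Leveled (PKG1@1, PKG2@1, PKG3@1, PKG4@3, PKG5@3, PKG6@4): d1:5  d2:4  d3:5  d4:5  d5:0  d6:0 ⇒ 5.
Reduction 15 − 5 = 10.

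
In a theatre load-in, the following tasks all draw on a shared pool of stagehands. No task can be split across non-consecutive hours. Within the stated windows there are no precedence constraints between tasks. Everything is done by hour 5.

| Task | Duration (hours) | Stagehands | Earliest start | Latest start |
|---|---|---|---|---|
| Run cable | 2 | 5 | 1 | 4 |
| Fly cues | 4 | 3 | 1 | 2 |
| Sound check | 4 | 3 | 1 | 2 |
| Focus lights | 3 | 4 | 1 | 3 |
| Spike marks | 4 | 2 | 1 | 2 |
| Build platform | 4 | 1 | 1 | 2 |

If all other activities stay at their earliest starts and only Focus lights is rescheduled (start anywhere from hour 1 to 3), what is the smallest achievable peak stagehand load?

Focus lights@1: h1:18  h2:18  h3:13  h4:9  h5:0 → peak 18
Focus lights@2: h1:14  h2:18  h3:13  h4:13  h5:0 → peak 18
Focus lights@3: h1:14  h2:14  h3:13  h4:13  h5:4 → peak 14
Best is Focus lights@3, peak 14.

14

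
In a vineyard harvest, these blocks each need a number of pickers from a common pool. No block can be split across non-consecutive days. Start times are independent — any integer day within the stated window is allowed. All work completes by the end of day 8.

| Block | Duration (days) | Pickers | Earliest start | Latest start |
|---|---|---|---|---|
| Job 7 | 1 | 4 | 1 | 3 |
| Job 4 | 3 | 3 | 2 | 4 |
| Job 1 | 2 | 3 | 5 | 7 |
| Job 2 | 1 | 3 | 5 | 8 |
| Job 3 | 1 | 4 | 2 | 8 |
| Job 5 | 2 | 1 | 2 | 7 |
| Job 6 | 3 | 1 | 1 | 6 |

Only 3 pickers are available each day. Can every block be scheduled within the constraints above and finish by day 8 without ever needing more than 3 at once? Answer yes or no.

no

Total picker-days = 31; over 8 days the average is 31/8 > 3, so some day must exceed 3.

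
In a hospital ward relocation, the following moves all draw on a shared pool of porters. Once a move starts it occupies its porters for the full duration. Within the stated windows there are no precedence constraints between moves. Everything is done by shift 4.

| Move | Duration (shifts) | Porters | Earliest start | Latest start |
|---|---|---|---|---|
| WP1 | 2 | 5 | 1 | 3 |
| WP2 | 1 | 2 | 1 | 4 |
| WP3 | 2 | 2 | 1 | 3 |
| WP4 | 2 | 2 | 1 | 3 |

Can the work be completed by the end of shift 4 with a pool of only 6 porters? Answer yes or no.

Schedule WP1@1, WP2@3, WP3@3, WP4@3: s1:5  s2:5  s3:6  s4:4 — peak 6 ≤ 6.

yes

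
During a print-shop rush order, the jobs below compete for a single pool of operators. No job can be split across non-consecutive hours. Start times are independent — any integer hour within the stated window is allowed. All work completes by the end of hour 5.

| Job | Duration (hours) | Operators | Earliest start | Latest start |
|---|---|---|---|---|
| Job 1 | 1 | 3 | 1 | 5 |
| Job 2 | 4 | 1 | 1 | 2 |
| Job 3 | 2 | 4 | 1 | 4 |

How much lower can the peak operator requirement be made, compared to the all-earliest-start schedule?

3

Early-start peak: h1:8  h2:5  h3:1  h4:1  h5:0 ⇒ 8.
Leveled (Job 1@1, Job 2@1, Job 3@2): h1:4  h2:5  h3:5  h4:1  h5:0 ⇒ 5.
Reduction 8 − 5 = 3.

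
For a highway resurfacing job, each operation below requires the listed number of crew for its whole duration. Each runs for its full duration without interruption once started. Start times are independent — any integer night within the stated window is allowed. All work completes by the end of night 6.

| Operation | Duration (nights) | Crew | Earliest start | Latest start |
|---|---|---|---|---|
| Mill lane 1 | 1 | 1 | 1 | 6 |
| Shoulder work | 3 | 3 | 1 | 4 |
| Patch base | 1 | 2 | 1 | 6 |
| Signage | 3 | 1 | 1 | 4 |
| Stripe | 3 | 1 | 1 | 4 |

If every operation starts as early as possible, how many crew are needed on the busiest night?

Early-start schedule: Mill lane 1@1, Shoulder work@1, Patch base@1, Signage@1, Stripe@1.
Load per night: night 1: 8, night 2: 5, night 3: 5, night 4: 0, night 5: 0, night 6: 0.
Peak is 8.

8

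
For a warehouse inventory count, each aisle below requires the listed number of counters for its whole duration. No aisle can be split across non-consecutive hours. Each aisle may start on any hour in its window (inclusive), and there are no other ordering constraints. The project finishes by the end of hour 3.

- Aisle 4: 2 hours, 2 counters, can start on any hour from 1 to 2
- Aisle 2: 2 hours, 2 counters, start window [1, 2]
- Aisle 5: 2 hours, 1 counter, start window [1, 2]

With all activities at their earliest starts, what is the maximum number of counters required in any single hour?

Early-start schedule: Aisle 4@1, Aisle 2@1, Aisle 5@1.
Load per hour: hour 1: 5, hour 2: 5, hour 3: 0.
Peak is 5.

5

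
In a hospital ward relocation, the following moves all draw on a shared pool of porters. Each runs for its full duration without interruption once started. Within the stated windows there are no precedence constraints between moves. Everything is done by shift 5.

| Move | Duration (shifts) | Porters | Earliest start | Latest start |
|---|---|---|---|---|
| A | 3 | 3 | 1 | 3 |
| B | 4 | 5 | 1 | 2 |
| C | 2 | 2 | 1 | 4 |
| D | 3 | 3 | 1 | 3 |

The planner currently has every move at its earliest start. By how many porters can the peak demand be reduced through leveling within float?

Early-start peak: s1:13  s2:13  s3:11  s4:5  s5:0 ⇒ 13.
Leveled (A@1, B@1, C@1, D@3): s1:10  s2:10  s3:11  s4:8  s5:3 ⇒ 11.
Reduction 13 − 11 = 2.

2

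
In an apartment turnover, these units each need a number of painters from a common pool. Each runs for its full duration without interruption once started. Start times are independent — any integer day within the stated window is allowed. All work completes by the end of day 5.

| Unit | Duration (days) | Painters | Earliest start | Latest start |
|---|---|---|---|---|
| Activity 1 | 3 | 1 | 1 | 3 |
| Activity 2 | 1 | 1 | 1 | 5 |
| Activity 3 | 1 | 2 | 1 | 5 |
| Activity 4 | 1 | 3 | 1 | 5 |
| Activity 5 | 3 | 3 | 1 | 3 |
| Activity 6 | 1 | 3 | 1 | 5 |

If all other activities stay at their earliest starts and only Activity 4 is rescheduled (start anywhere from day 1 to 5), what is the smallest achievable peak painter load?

Activity 4@1: d1:13  d2:4  d3:4  d4:0  d5:0 → peak 13
Activity 4@2: d1:10  d2:7  d3:4  d4:0  d5:0 → peak 10
Activity 4@3: d1:10  d2:4  d3:7  d4:0  d5:0 → peak 10
Activity 4@4: d1:10  d2:4  d3:4  d4:3  d5:0 → peak 10
Activity 4@5: d1:10  d2:4  d3:4  d4:0  d5:3 → peak 10
Best is Activity 4@2, peak 10.

10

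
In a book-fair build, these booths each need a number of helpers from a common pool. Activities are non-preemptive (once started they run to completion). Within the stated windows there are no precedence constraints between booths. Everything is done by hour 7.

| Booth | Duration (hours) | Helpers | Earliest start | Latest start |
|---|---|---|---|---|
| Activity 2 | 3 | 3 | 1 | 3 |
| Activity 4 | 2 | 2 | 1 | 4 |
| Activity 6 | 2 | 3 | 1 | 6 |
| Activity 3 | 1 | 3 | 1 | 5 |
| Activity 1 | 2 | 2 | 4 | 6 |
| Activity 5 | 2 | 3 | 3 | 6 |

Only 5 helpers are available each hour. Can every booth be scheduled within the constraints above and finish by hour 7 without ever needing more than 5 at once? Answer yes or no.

The minimum achievable peak is 6; 5 < 6, so no feasible schedule stays within the cap.

no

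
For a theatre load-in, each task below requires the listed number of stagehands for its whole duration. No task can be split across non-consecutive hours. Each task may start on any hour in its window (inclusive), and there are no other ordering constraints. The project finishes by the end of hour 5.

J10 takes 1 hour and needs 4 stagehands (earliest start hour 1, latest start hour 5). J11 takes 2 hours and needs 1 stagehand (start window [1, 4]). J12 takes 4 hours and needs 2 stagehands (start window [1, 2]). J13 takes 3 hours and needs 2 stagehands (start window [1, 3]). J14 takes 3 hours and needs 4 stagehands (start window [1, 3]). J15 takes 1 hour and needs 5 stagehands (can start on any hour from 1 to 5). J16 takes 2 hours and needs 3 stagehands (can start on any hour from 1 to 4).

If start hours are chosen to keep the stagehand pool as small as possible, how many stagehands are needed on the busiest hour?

Early-start (J10@1, J11@1, J12@1, J13@1, J14@1, J15@1, J16@1) gives peak 21: h1:21  h2:12  h3:8  h4:2  h5:0.
Shift J14→2, J15→5, J16→4.
Schedule J10@1, J11@1, J12@1, J13@1, J14@2, J15@5, J16@4: h1:9  h2:9  h3:8  h4:9  h5:8 — peak 9.
Total stagehand-hours = 43 over 5 hours ⇒ peak ≥ ⌈43/5⌉ = 9, so 9 is optimal.

9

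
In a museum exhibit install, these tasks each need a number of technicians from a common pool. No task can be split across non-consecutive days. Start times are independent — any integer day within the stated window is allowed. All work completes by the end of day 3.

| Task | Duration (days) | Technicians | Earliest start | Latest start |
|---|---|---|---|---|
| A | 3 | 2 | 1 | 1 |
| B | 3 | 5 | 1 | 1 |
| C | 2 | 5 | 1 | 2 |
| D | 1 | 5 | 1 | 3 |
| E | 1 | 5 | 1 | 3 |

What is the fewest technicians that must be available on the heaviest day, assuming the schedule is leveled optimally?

17

Early-start (A@1, B@1, C@1, D@1, E@1) gives peak 22: d1:22  d2:12  d3:7.
Shift E→2.
Schedule A@1, B@1, C@1, D@1, E@2: d1:17  d2:17  d3:7 — peak 17.
No arrangement of the 18 feasible schedules does better.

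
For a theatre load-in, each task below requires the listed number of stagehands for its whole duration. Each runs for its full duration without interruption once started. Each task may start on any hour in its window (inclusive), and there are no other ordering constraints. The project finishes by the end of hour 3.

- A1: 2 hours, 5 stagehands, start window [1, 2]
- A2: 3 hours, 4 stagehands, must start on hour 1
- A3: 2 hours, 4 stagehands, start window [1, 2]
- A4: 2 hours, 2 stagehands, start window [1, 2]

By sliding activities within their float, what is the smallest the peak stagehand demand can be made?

15

Schedule A1@1, A2@1, A3@1, A4@1: h1:15  h2:15  h3:4 — peak 15.
No arrangement of the 8 feasible schedules does better.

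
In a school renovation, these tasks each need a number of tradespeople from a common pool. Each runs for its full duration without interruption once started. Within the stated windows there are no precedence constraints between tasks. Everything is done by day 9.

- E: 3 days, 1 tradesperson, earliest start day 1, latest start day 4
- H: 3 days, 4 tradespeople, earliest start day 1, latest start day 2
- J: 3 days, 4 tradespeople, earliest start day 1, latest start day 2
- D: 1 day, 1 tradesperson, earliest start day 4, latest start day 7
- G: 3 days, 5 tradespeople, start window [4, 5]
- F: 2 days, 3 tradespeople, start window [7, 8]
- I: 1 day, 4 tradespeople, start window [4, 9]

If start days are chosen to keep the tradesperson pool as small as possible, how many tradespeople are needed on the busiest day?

8

Early-start (E@1, H@1, J@1, D@4, G@4, F@7, I@4) gives peak 10: d1:9  d2:9  d3:9  d4:10  d5:5  d6:5  d7:3  d8:3  d9:0.
Shift E→4, I→7.
Schedule E@4, H@1, J@1, D@4, G@4, F@7, I@7: d1:8  d2:8  d3:8  d4:7  d5:6  d6:6  d7:7  d8:3  d9:0 — peak 8.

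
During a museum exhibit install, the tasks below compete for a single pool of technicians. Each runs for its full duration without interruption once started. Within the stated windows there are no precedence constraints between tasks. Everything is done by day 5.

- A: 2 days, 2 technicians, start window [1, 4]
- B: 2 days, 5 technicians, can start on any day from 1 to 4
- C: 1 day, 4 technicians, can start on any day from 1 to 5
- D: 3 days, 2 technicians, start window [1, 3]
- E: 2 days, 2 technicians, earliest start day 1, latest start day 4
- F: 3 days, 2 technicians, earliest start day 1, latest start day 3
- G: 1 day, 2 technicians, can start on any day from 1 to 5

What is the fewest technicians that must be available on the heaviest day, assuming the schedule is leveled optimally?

8

Early-start (A@1, B@1, C@1, D@1, E@1, F@1, G@1) gives peak 19: d1:19  d2:13  d3:4  d4:0  d5:0.
Shift C→3, D→3, E→4, F→3, G→4.
Schedule A@1, B@1, C@3, D@3, E@4, F@3, G@4: d1:7  d2:7  d3:8  d4:8  d5:6 — peak 8.
Total technician-days = 36 over 5 days ⇒ peak ≥ ⌈36/5⌉ = 8, so 8 is optimal.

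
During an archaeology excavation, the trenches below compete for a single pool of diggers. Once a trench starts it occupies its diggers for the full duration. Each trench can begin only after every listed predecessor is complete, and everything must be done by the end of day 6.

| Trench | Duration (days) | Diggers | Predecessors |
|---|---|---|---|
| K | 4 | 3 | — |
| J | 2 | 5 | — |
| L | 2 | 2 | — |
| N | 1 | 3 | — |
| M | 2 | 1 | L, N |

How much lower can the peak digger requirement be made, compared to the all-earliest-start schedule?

7

Early-start peak: d1:13  d2:10  d3:4  d4:4  d5:0  d6:0 ⇒ 13.
Leveled (K@1, J@5, L@1, N@3, M@4): d1:5  d2:5  d3:6  d4:4  d5:6  d6:5 ⇒ 6.
Reduction 13 − 6 = 7.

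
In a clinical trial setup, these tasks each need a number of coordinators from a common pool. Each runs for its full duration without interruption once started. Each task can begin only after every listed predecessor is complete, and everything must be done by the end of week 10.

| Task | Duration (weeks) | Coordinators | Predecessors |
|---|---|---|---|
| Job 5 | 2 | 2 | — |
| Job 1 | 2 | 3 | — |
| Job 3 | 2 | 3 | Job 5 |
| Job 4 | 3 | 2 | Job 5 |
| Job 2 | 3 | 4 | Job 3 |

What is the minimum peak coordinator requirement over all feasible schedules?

5

Early-start (Job 5@1, Job 1@1, Job 3@3, Job 4@3, Job 2@5) gives peak 6: w1:5  w2:5  w3:5  w4:5  w5:6  w6:4  w7:4  w8:0  w9:0  w10:0.
Shift Job 2→6.
Schedule Job 5@1, Job 1@1, Job 3@3, Job 4@3, Job 2@6: w1:5  w2:5  w3:5  w4:5  w5:2  w6:4  w7:4  w8:4  w9:0  w10:0 — peak 5.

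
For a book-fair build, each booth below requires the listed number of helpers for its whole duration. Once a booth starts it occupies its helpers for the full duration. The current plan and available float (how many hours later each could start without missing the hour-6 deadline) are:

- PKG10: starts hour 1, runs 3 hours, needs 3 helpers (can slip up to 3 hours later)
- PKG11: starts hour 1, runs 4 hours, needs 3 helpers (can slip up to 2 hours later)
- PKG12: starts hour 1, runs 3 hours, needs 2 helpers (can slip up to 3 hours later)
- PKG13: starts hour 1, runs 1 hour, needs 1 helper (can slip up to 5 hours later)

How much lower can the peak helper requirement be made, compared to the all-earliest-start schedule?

Early-start peak: h1:9  h2:8  h3:8  h4:3  h5:0  h6:0 ⇒ 9.
Leveled (PKG10@1, PKG11@1, PKG12@4, PKG13@4): h1:6  h2:6  h3:6  h4:6  h5:2  h6:2 ⇒ 6.
Reduction 9 − 6 = 3.

3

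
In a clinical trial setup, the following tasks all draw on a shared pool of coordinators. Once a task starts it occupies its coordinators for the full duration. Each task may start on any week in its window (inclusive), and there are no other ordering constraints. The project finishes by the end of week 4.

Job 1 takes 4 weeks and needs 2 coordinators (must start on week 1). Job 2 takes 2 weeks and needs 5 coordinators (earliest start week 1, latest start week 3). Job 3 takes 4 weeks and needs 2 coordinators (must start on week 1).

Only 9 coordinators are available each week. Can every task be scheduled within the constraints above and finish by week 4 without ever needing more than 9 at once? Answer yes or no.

Schedule Job 1@1, Job 2@1, Job 3@1: w1:9  w2:9  w3:4  w4:4 — peak 9 ≤ 9.

yes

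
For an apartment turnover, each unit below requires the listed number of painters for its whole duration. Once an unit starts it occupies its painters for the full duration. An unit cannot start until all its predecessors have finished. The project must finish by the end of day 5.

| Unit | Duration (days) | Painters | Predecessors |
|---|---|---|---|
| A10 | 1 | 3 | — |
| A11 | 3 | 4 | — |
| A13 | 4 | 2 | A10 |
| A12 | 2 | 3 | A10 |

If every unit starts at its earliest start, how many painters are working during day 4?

2

At early start, day 4 has: A13.
Demand: 2 = 2.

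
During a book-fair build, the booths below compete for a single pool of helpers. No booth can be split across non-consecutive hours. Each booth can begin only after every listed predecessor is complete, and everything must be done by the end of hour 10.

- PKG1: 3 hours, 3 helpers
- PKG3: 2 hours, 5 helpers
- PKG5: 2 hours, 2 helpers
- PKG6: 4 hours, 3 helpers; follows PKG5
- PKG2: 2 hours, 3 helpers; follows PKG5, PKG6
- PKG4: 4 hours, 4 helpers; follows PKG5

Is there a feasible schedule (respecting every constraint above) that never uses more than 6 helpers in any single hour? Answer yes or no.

no

The minimum achievable peak is 7; 6 < 7, so no feasible schedule stays within the cap.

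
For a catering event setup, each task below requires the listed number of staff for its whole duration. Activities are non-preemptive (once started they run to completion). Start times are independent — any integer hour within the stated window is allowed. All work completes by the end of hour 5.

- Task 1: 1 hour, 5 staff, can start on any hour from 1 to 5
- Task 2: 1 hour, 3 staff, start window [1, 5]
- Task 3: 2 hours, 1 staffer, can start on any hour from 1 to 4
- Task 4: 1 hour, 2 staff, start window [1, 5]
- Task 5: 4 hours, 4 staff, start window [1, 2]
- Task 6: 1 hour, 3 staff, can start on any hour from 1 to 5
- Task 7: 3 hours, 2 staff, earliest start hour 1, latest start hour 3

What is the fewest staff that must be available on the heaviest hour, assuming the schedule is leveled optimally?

Early-start (Task 1@1, Task 2@1, Task 3@1, Task 4@1, Task 5@1, Task 6@1, Task 7@1) gives peak 20: h1:20  h2:7  h3:6  h4:4  h5:0.
Shift Task 3→2, Task 4→4, Task 5→2, Task 6→2, Task 7→3.
Schedule Task 1@1, Task 2@1, Task 3@2, Task 4@4, Task 5@2, Task 6@2, Task 7@3: h1:8  h2:8  h3:7  h4:8  h5:6 — peak 8.
Total staffer-hours = 37 over 5 hours ⇒ peak ≥ ⌈37/5⌉ = 8, so 8 is optimal.

8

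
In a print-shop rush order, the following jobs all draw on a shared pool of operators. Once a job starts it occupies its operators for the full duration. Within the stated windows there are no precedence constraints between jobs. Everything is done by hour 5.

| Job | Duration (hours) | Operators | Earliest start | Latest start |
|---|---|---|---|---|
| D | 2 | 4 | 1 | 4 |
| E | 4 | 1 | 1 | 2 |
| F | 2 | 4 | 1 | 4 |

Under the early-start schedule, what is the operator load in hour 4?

1

At early start, hour 4 has: E.
Demand: 1 = 1.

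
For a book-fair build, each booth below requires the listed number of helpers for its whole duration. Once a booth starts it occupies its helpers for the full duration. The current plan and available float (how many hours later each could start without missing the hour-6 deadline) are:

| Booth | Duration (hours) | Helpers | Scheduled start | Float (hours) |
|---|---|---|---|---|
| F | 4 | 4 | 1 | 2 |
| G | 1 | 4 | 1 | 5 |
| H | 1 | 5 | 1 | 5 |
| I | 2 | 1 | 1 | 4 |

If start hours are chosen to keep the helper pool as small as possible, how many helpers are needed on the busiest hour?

Early-start (F@1, G@1, H@1, I@1) gives peak 14: h1:14  h2:5  h3:4  h4:4  h5:0  h6:0.
Shift G→5, H→6.
Schedule F@1, G@5, H@6, I@1: h1:5  h2:5  h3:4  h4:4  h5:4  h6:5 — peak 5.
Total helper-hours = 27 over 6 hours ⇒ peak ≥ ⌈27/6⌉ = 5, so 5 is optimal.

5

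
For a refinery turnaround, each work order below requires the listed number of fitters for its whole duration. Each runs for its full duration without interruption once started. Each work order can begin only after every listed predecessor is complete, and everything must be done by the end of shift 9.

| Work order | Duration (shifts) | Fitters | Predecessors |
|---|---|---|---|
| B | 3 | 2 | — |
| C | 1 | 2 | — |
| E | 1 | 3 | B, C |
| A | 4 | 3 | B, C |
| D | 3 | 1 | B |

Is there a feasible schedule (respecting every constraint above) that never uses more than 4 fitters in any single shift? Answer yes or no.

Schedule B@1, C@1, E@4, A@5, D@4: s1:4  s2:2  s3:2  s4:4  s5:4  s6:4  s7:3  s8:3  s9:0 — peak 4 ≤ 4.

yes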